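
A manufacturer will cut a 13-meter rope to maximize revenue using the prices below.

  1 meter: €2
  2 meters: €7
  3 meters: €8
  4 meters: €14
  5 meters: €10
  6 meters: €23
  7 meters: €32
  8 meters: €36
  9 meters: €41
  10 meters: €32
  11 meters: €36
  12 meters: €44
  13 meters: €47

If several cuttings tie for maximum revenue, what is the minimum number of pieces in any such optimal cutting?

Build r[k] bottom-up: r[k] = max over allowed piece i of (p[i] + r[k−i]).
r[1] = 2
r[2] = 7
r[3] = 9  (first piece 1, then r[2]=7)
r[4] = 14  (first piece 2, then r[2]=7)
r[5] = 16  (first piece 1, then r[4]=14)
r[6] = 23
r[7] = 32
r[8] = 36
r[9] = 41
r[10] = 43  (first piece 1, then r[9]=41)
r[11] = 48  (first piece 2, then r[9]=41)
r[12] = 50  (first piece 1, then r[11]=48)
r[13] = 55  (first piece 2, then r[11]=48)
Maximum revenue is €55.
Now minimize piece count subject to staying optimal: for each k, pieces[k] = 1 + min over i with p[i]+r[k−i]=r[k] of pieces[k−i].
pieces[10] = 2
pieces[11] = 2
pieces[12] = 2
pieces[13] = 2

2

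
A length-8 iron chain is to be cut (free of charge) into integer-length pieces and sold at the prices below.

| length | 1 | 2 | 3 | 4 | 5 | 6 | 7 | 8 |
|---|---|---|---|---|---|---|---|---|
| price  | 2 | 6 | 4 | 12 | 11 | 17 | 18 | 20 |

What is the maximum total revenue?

24

Let R[k] be the best obtainable value from length k. For each k, try every first piece i and keep the best of price[i] + R[k−i].
R[1] = 2
R[2] = max(2+2, 6+0) = 6
R[3] = max(2+6, 6+2, 4+0) = 8
R[4] = max(2+8, 6+6, 4+2, 12+0) = 12
R[5] = max(2+12, 6+8, 4+6, 12+2, 11+0) = 14
R[6] = max(2+14, 6+12, 4+8, 12+6, 11+2, 17+0) = 18
R[7] = max(2+18, 6+14, 4+12, …, 17+2, 18+0) = 20
R[8] = max(2+20, 6+18, 4+14, …, 18+2, 20+0) = 24
One optimal cutting: 2 + 2 + 2 + 2 → $6 + $6 + $6 + $6 = $24.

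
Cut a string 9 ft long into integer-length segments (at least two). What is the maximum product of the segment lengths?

Fill f[k] for k=2..9: at each k try every first piece i and multiply by the better of (k−i) uncut or f[k−i].
Small cases: f[2]=1, f[3]=2.
f[4] = max(1·3, 2·2, 3·1) = 4
f[5] = max(1·4, 2·3, 3·2, 4·1) = 6
f[6] = max(1·6, 2·4, 3·3, 4·2, 5·1) = 9
f[7] = max(1·9, 2·6, 3·4, 4·3, 5·2, 6·1) = 12
f[8] = max(1·12, 2·9, 3·6, …, 6·2, 7·1) = 18
f[9] = max(1·18, 2·12, 3·9, …, 7·2, 8·1) = 27
One optimal split: 3 + 3 + 3; product 3·3·3 = 27.

27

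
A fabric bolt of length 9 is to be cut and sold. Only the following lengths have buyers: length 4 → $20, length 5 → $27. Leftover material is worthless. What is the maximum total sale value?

Let f[k] be the best obtainable value from length k. For each k, try every first piece i and keep the best of price[i] + f[k−i].
f[1] = 0
f[2] = 0
f[3] = 0
f[4] = 20
f[5] = 27
f[6] = 27
f[7] = 27
f[8] = 40  (first piece 4, then f[4]=20)
f[9] = 47  (first piece 4, then f[5]=27)
One optimal cutting: 5 + 4 → $47.

47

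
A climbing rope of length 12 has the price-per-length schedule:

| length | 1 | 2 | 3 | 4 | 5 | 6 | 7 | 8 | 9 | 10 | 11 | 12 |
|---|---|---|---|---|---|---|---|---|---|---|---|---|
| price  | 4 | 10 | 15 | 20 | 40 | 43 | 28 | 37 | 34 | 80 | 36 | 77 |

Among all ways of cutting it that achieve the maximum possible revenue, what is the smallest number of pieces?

2

Let r[k] be the best obtainable value from length k. For each k, try every first piece i and keep the best of price[i] + r[k−i].
r[1] = 4
r[2] = max(4+4, 10+0) = 10
r[3] = max(4+10, 10+4, 15+0) = 15
r[4] = max(4+15, 10+10, 15+4, 20+0) = 20
r[5] = max(4+20, 10+15, 15+10, 20+4, 40+0) = 40
r[6] = max(4+40, 10+20, 15+15, 20+10, 40+4, 43+0) = 44
r[7] = max(4+44, 10+40, 15+20, …, 43+4, 28+0) = 50
r[8] = max(4+50, 10+44, 15+40, …, 28+4, 37+0) = 55
r[9] = max(4+55, 10+50, 15+44, …, 37+4, 34+0) = 60
r[10] = max(4+60, 10+55, 15+50, …, 34+4, 80+0) = 80
r[11] = max(4+80, 10+60, 15+55, …, 80+4, 36+0) = 84
r[12] = max(4+84, 10+80, 15+60, …, 36+4, 77+0) = 90
Maximum revenue is €90.
Now minimize piece count subject to staying optimal: for each k, pieces[k] = 1 + min over i with p[i]+r[k−i]=r[k] of pieces[k−i].
pieces[9] = 2
pieces[10] = 1
pieces[11] = 2
pieces[12] = 2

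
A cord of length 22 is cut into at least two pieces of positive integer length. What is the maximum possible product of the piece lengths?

Define f[k] = max over 1≤i<k of i · max(k−i, f[k−i]); the inner max lets the remainder stay uncut if that's better.
Small cases: f[2]=1, f[3]=2, f[4]=4, f[5]=6, f[6]=9, f[7]=12, f[8]=18, f[9]=27, f[10]=36, f[11]=54, f[12]=81, f[13]=108, f[14]=162, f[15]=243.
f[16] = 2·max(14,162) = 2·162 = 324
f[17] = 2·max(15,243) = 2·243 = 486
f[18] = 3·max(15,243) = 3·243 = 729
f[19] = 2·max(17,486) = 2·486 = 972
f[20] = 2·max(18,729) = 2·729 = 1458
f[21] = 3·max(18,729) = 3·729 = 2187
f[22] = 2·max(20,1458) = 2·1458 = 2916
One optimal split: 3 + 3 + 3 + 3 + 3 + 3 + 2 + 2; product 3·3·3·3·3·3·2·2 = 2916.

2916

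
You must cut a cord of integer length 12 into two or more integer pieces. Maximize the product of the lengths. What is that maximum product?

81

Let prod[k] be the best product for length k (with at least one cut). For each first piece i, the rest contributes max(k−i, prod[k−i]).
prod[2] = 1·max(1,0) = 1·1 = 1
prod[3] = max(1·2, 2·1) = 2
prod[4] = max(1·3, 2·2, 3·1) = 4
prod[5] = max(1·4, 2·3, 3·2, 4·1) = 6
prod[6] = max(1·6, 2·4, 3·3, 4·2, 5·1) = 9
prod[7] = max(1·9, 2·6, 3·4, 4·3, 5·2, 6·1) = 12
prod[8] = max(1·12, 2·9, 3·6, …, 6·2, 7·1) = 18
prod[9] = max(1·18, 2·12, 3·9, …, 7·2, 8·1) = 27
prod[10] = max(1·27, 2·18, 3·12, …, 8·2, 9·1) = 36
prod[11] = max(1·36, 2·27, 3·18, …, 9·2, 10·1) = 54
prod[12] = max(1·54, 2·36, 3·27, …, 10·2, 11·1) = 81
One optimal split: 3 + 3 + 3 + 3; product 3·3·3·3 = 81.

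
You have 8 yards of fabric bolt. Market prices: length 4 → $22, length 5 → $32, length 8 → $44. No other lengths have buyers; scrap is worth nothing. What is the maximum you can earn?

Build best[k] bottom-up: best[k] = max over allowed piece i of (p[i] + best[k−i]).
best[1] = 0
best[2] = 0
best[3] = 0
best[4] = 22
best[5] = 32
best[6] = 32
best[7] = 32
best[8] = 44  (first piece 4, then best[4]=22)
One optimal cutting: 4 + 4 → $44.

44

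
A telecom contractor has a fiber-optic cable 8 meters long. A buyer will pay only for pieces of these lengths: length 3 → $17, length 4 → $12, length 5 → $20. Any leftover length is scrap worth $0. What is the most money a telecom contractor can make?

Let r[k] be the best obtainable value from length k. For each k, try every first piece i and keep the best of price[i] + r[k−i].
r[1] = 0
r[2] = 0
r[3] = 17
r[4] = max(17+0, 12+0) = 17
r[5] = max(17+0, 12+0, 20+0) = 20
r[6] = max(17+17, 12+0, 20+0) = 34
r[7] = max(17+17, 12+17, 20+0) = 34
r[8] = max(17+20, 12+17, 20+17) = 37
One optimal cutting: 5 + 3 → $37.

37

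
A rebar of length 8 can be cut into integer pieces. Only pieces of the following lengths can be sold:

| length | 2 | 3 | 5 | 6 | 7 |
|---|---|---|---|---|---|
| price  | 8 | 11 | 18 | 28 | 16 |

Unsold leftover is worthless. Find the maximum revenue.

Build f[k] bottom-up: f[k] = max over allowed piece i of (p[i] + f[k−i]).
f[1] = 0
f[2] = 8
f[3] = max(8+0, 11+0) = 11
f[4] = max(8+8, 11+0) = 16
f[5] = max(8+11, 11+8, 18+0) = 19
f[6] = max(8+16, 11+11, 18+0, 28+0) = 28
f[7] = max(8+19, 11+16, 18+8, 28+0, 16+0) = 28
f[8] = max(8+28, 11+19, 18+11, 28+8, 16+0) = 36
One optimal cutting: 6 + 2 → ₹36.

36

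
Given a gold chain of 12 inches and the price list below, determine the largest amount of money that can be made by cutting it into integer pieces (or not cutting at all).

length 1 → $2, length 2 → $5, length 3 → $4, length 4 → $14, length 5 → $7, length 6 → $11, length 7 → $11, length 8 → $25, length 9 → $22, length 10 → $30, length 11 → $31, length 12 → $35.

Consider every possible first cut. R[k] is the best of p[i]+R[k−i] over all sellable i≤k.
R[1] = 2
R[2] = max(2+2, 5+0) = 5
R[3] = max(2+5, 5+2, 4+0) = 7
R[4] = max(2+7, 5+5, 4+2, 14+0) = 14
R[5] = max(2+14, 5+7, 4+5, 14+2, 7+0) = 16
R[6] = max(2+16, 5+14, 4+7, 14+5, 7+2, 11+0) = 19
R[7] = max(2+19, 5+16, 4+14, …, 11+2, 11+0) = 21
R[8] = max(2+21, 5+19, 4+16, …, 11+2, 25+0) = 28
R[9] = max(2+28, 5+21, 4+19, …, 25+2, 22+0) = 30
R[10] = max(2+30, 5+28, 4+21, …, 22+2, 30+0) = 33
R[11] = max(2+33, 5+30, 4+28, …, 30+2, 31+0) = 35
R[12] = max(2+35, 5+33, 4+30, …, 31+2, 35+0) = 42
One optimal cutting: 4 + 4 + 4 → $14 + $14 + $14 = $42.

42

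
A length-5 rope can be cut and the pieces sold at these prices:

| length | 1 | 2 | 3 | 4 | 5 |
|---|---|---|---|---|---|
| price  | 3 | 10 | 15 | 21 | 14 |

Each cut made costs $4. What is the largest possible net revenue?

21

Build net[k] bottom-up: net[k] = max over allowed piece i of (p[i] + net[k−i]) − 4 per cut.
net[1] = 3
net[2] = max(3+3-4, 10+0) = 10
net[3] = max(3+10-4, 10+3-4, 15+0) = 15
net[4] = max(3+15-4, 10+10-4, 15+3-4, 21+0) = 21
net[5] = max(3+21-4, 10+15-4, 15+10-4, 21+3-4, 14+0) = 21
One optimal plan: pieces 3 + 2 (1 cut) → $25 − $4 = $21.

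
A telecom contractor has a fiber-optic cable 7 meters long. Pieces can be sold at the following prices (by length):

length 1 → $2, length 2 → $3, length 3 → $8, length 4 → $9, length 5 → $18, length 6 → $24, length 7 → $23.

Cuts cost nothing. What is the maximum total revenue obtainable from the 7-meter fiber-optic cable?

26

Consider every possible first cut. R[k] is the best of p[i]+R[k−i] over all sellable i≤k.
R[1] = 2
R[2] = max(2+2, 3+0) = 4
R[3] = max(2+4, 3+2, 8+0) = 8
R[4] = max(2+8, 3+4, 8+2, 9+0) = 10
R[5] = max(2+10, 3+8, 8+4, 9+2, 18+0) = 18
R[6] = max(2+18, 3+10, 8+8, 9+4, 18+2, 24+0) = 24
R[7] = max(2+24, 3+18, 8+10, …, 24+2, 23+0) = 26
One optimal cutting: 6 + 1 → $24 + $2 = $26.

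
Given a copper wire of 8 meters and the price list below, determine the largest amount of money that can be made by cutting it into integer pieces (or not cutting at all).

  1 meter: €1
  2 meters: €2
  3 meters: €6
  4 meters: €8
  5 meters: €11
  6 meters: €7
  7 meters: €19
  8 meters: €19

20

Let v[k] be the best obtainable value from length k. For each k, try every first piece i and keep the best of price[i] + v[k−i].
v[1] = 1
v[2] = 2  (first piece 1, then v[1]=1)
v[3] = 6
v[4] = 8
v[5] = 11
v[6] = 12  (first piece 1, then v[5]=11)
v[7] = 19
v[8] = 20  (first piece 1, then v[7]=19)
One optimal cutting: 7 + 1 → €19 + €1 = €20.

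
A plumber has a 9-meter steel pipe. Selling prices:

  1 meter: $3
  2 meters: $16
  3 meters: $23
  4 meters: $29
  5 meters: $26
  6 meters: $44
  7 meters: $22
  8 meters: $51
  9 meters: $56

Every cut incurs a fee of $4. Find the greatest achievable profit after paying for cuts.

Consider every possible first cut. v[k] is the best of p[i]+v[k−i] over all sellable i≤k, charging 4 whenever i<k.
v[1] = 3
v[2] = max(3+3-4, 16+0) = 16
v[3] = max(3+16-4, 16+3-4, 23+0) = 23
v[4] = max(3+23-4, 16+16-4, 23+3-4, 29+0) = 29
v[5] = max(3+29-4, 16+23-4, 23+16-4, 29+3-4, 26+0) = 35
v[6] = max(3+35-4, 16+29-4, 23+23-4, 29+16-4, 26+3-4, 44+0) = 44
v[7] = max(3+44-4, 16+35-4, 23+29-4, …, 44+3-4, 22+0) = 48
v[8] = max(3+48-4, 16+44-4, 23+35-4, …, 22+3-4, 51+0) = 56
v[9] = max(3+56-4, 16+48-4, 23+44-4, …, 51+3-4, 56+0) = 63
One optimal plan: pieces 6 + 3 (1 cut) → $67 − $4 = $63.

63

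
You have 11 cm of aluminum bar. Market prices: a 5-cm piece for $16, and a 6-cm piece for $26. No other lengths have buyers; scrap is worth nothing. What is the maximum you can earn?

Build f[k] bottom-up: f[k] = max over allowed piece i of (p[i] + f[k−i]).
f[1] = 0
f[2] = 0
f[3] = 0
f[4] = 0
f[5] = 16
f[6] = 26
f[7] = 26
f[8] = 26
f[9] = 26
f[10] = 32  (first piece 5, then f[5]=16)
f[11] = 42  (first piece 5, then f[6]=26)
One optimal cutting: 6 + 5 → $42.

42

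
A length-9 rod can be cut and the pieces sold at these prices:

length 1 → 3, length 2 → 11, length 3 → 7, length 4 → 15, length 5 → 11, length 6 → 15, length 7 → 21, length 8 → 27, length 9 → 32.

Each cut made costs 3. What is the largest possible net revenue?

Consider every possible first cut. net[k] is the best of p[i]+net[k−i] over all sellable i≤k, charging 3 whenever i<k.
net[1] = 3
net[2] = 11
net[3] = 11  (first piece 1, then net[2]=11)
net[4] = 19  (first piece 2, then net[2]=11)
net[5] = 19  (first piece 1, then net[4]=19)
net[6] = 27  (first piece 2, then net[4]=19)
net[7] = 27  (first piece 1, then net[6]=27)
net[8] = 35  (first piece 2, then net[6]=27)
net[9] = 35  (first piece 1, then net[8]=35)
One optimal plan: pieces 2 + 2 + 2 + 2 + 1 (4 cuts) → 47 − 12 = 35.

35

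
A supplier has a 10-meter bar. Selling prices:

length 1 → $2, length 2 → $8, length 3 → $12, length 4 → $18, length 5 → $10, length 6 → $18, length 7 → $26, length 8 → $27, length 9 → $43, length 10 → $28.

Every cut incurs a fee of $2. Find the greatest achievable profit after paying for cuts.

Build r[k] bottom-up: r[k] = max over allowed piece i of (p[i] + r[k−i]) − 2 per cut.
r[1] = 2
r[2] = max(2+2-2, 8+0) = 8
r[3] = max(2+8-2, 8+2-2, 12+0) = 12
r[4] = max(2+12-2, 8+8-2, 12+2-2, 18+0) = 18
r[5] = max(2+18-2, 8+12-2, 12+8-2, 18+2-2, 10+0) = 18
r[6] = max(2+18-2, 8+18-2, 12+12-2, 18+8-2, 10+2-2, 18+0) = 24
r[7] = max(2+24-2, 8+18-2, 12+18-2, …, 18+2-2, 26+0) = 28
r[8] = max(2+28-2, 8+24-2, 12+18-2, …, 26+2-2, 27+0) = 34
r[9] = max(2+34-2, 8+28-2, 12+24-2, …, 27+2-2, 43+0) = 43
r[10] = max(2+43-2, 8+34-2, 12+28-2, …, 43+2-2, 28+0) = 43
One optimal plan: pieces 9 + 1 (1 cut) → $45 − $2 = $43.

43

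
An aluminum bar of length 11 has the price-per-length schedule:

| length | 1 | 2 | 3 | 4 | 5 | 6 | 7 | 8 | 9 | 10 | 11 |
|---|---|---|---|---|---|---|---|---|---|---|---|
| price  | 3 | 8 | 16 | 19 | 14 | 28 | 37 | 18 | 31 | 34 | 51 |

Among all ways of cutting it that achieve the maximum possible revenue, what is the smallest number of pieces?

2

Consider every possible first cut. r[k] is the best of p[i]+r[k−i] over all sellable i≤k.
r[1] = 3
r[2] = max(3+3, 8+0) = 8
r[3] = max(3+8, 8+3, 16+0) = 16
r[4] = max(3+16, 8+8, 16+3, 19+0) = 19
r[5] = max(3+19, 8+16, 16+8, 19+3, 14+0) = 24
r[6] = max(3+24, 8+19, 16+16, 19+8, 14+3, 28+0) = 32
r[7] = max(3+32, 8+24, 16+19, …, 28+3, 37+0) = 37
r[8] = max(3+37, 8+32, 16+24, …, 37+3, 18+0) = 40
r[9] = max(3+40, 8+37, 16+32, …, 18+3, 31+0) = 48
r[10] = max(3+48, 8+40, 16+37, …, 31+3, 34+0) = 53
r[11] = max(3+53, 8+48, 16+40, …, 34+3, 51+0) = 56
Maximum revenue is $56.
Now minimize piece count subject to staying optimal: for each k, pieces[k] = 1 + min over i with p[i]+r[k−i]=r[k] of pieces[k−i].
pieces[8] = 2
pieces[9] = 3
pieces[10] = 2
pieces[11] = 2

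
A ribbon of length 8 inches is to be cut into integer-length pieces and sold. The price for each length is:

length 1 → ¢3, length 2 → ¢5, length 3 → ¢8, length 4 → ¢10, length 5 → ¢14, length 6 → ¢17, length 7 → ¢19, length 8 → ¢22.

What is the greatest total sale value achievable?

24

Consider every possible first cut. r[k] is the best of p[i]+r[k−i] over all sellable i≤k.
r[1] = 3
r[2] = max(3+3, 5+0) = 6
r[3] = max(3+6, 5+3, 8+0) = 9
r[4] = max(3+9, 5+6, 8+3, 10+0) = 12
r[5] = max(3+12, 5+9, 8+6, 10+3, 14+0) = 15
r[6] = max(3+15, 5+12, 8+9, 10+6, 14+3, 17+0) = 18
r[7] = max(3+18, 5+15, 8+12, …, 17+3, 19+0) = 21
r[8] = max(3+21, 5+18, 8+15, …, 19+3, 22+0) = 24
One optimal cutting: 1 + 1 + 1 + 1 + 1 + 1 + 1 + 1 → ¢3 + ¢3 + ¢3 + ¢3 + ¢3 + ¢3 + ¢3 + ¢3 = ¢24.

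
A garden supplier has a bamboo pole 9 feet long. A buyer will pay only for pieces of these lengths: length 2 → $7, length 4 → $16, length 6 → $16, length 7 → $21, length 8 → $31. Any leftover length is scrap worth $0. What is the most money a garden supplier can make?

Let best[k] be the best obtainable value from length k. For each k, try every first piece i and keep the best of price[i] + best[k−i].
best[1] = 0
best[2] = 7
best[3] = 7
best[4] = max(7+7, 16+0) = 16
best[5] = max(7+7, 16+0) = 16
best[6] = max(7+16, 16+7, 16+0) = 23
best[7] = max(7+16, 16+7, 16+0, 21+0) = 23
best[8] = max(7+23, 16+16, 16+7, 21+0, 31+0) = 32
best[9] = max(7+23, 16+16, 16+7, 21+7, 31+0) = 32
One optimal cutting: pieces 4 + 4 with 1 foot of scrap → $32.

32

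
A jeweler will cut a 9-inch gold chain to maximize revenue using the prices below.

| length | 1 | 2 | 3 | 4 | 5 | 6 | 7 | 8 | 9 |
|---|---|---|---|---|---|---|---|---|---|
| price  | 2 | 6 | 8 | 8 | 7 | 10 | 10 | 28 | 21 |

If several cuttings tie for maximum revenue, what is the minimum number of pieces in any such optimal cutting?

2

Build r[k] bottom-up: r[k] = max over allowed piece i of (p[i] + r[k−i]).
r[1] = 2
r[2] = max(2+2, 6+0) = 6
r[3] = max(2+6, 6+2, 8+0) = 8
r[4] = max(2+8, 6+6, 8+2, 8+0) = 12
r[5] = max(2+12, 6+8, 8+6, 8+2, 7+0) = 14
r[6] = max(2+14, 6+12, 8+8, 8+6, 7+2, 10+0) = 18
r[7] = max(2+18, 6+14, 8+12, …, 10+2, 10+0) = 20
r[8] = max(2+20, 6+18, 8+14, …, 10+2, 28+0) = 28
r[9] = max(2+28, 6+20, 8+18, …, 28+2, 21+0) = 30
Maximum revenue is $30.
Now minimize piece count subject to staying optimal: for each k, pieces[k] = 1 + min over i with p[i]+r[k−i]=r[k] of pieces[k−i].
pieces[6] = 3
pieces[7] = 3
pieces[8] = 1
pieces[9] = 2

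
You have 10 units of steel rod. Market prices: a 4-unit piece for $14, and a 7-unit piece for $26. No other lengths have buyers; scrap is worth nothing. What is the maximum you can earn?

Consider every possible first cut. best[k] is the best of p[i]+best[k−i] over all sellable i≤k.
best[1] = 0
best[2] = 0
best[3] = 0
best[4] = 14
best[5] = 14
best[6] = 14
best[7] = max(14+0, 26+0) = 26
best[8] = max(14+14, 26+0) = 28
best[9] = max(14+14, 26+0) = 28
best[10] = max(14+14, 26+0) = 28
One optimal cutting: pieces 4 + 4 with 2 units of scrap → $28.

28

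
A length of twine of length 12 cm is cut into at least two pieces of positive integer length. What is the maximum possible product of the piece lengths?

Let m[k] be the best product for length k (with at least one cut). For each first piece i, the rest contributes max(k−i, m[k−i]).
m[2] = 1*max(1,0) = 1*1 = 1
m[3] = max(1*2, 2*1) = 2
m[4] = max(1*3, 2*2, 3*1) = 4
m[5] = max(1*4, 2*3, 3*2, 4*1) = 6
m[6] = max(1*6, 2*4, 3*3, 4*2, 5*1) = 9
m[7] = max(1*9, 2*6, 3*4, 4*3, 5*2, 6*1) = 12
m[8] = max(1*12, 2*9, 3*6, …, 6*2, 7*1) = 18
m[9] = max(1*18, 2*12, 3*9, …, 7*2, 8*1) = 27
m[10] = max(1*27, 2*18, 3*12, …, 8*2, 9*1) = 36
m[11] = max(1*36, 2*27, 3*18, …, 9*2, 10*1) = 54
m[12] = max(1*54, 2*36, 3*27, …, 10*2, 11*1) = 81
One optimal split: 3 + 3 + 3 + 3; product 3*3*3*3 = 81.

81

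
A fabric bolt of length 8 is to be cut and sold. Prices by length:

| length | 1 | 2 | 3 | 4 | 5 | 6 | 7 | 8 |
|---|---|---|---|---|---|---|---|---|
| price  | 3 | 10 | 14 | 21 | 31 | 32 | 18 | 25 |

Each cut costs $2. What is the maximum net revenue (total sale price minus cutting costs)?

43

Let v[k] be the best obtainable value from length k. For each k, try every first piece i and keep the best of price[i] + v[k−i] minus the 2 cut fee when i<k.
v[1] = 3
v[2] = max(3+3-2, 10+0) = 10
v[3] = max(3+10-2, 10+3-2, 14+0) = 14
v[4] = max(3+14-2, 10+10-2, 14+3-2, 21+0) = 21
v[5] = max(3+21-2, 10+14-2, 14+10-2, 21+3-2, 31+0) = 31
v[6] = max(3+31-2, 10+21-2, 14+14-2, 21+10-2, 31+3-2, 32+0) = 32
v[7] = max(3+32-2, 10+31-2, 14+21-2, …, 32+3-2, 18+0) = 39
v[8] = max(3+39-2, 10+32-2, 14+31-2, …, 18+3-2, 25+0) = 43
One optimal plan: pieces 5 + 3 (1 cut) → $45 − $2 = $43.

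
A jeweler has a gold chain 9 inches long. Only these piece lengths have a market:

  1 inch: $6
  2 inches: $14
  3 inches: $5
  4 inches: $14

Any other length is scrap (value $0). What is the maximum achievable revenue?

Let r[k] be the best obtainable value from length k. For each k, try every first piece i and keep the best of price[i] + r[k−i].
r[1] = 6
r[2] = max(6+6, 14+0) = 14
r[3] = max(6+14, 14+6, 5+0) = 20
r[4] = max(6+20, 14+14, 5+6, 14+0) = 28
r[5] = max(6+28, 14+20, 5+14, 14+6) = 34
r[6] = max(6+34, 14+28, 5+20, 14+14) = 42
r[7] = max(6+42, 14+34, 5+28, 14+20) = 48
r[8] = max(6+48, 14+42, 5+34, 14+28) = 56
r[9] = max(6+56, 14+48, 5+42, 14+34) = 62
One optimal cutting: 2 + 2 + 2 + 2 + 1 → $62.

62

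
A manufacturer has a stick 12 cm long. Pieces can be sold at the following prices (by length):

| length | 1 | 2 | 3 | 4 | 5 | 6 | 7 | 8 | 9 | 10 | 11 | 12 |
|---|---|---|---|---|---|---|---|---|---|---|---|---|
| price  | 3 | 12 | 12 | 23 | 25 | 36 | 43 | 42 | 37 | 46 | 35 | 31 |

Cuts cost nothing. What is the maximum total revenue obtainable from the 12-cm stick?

Let best[k] be the best obtainable value from length k. For each k, try every first piece i and keep the best of price[i] + best[k−i].
best[1] = 3
best[2] = 12
best[3] = 15  (first piece 1, then best[2]=12)
best[4] = 24  (first piece 2, then best[2]=12)
best[5] = 27  (first piece 1, then best[4]=24)
best[6] = 36  (first piece 2, then best[4]=24)
best[7] = 43
best[8] = 48  (first piece 2, then best[6]=36)
best[9] = 55  (first piece 2, then best[7]=43)
best[10] = 60  (first piece 2, then best[8]=48)
best[11] = 67  (first piece 2, then best[9]=55)
best[12] = 72  (first piece 2, then best[10]=60)
One optimal cutting: 2 + 2 + 2 + 2 + 2 + 2 → €12 + €12 + €12 + €12 + €12 + €12 = €72.

72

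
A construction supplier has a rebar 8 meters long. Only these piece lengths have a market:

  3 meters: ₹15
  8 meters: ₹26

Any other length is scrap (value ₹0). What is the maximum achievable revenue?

30

Build r[k] bottom-up: r[k] = max over allowed piece i of (p[i] + r[k−i]).
r[1] = 0
r[2] = 0
r[3] = 15
r[4] = 15
r[5] = 15
r[6] = 30  (first piece 3, then r[3]=15)
r[7] = 30
r[8] = 30
One optimal cutting: pieces 3 + 3 with 2 meters of scrap → ₹30.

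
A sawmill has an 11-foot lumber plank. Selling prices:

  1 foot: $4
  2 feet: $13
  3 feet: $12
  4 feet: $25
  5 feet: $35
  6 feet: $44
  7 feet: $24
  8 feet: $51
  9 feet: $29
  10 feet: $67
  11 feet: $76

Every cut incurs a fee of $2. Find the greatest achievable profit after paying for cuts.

77

Consider every possible first cut. v[k] is the best of p[i]+v[k−i] over all sellable i≤k, charging 2 whenever i<k.
v[1] = 4
v[2] = 13
v[3] = 15  (first piece 1, then v[2]=13)
v[4] = 25
v[5] = 35
v[6] = 44
v[7] = 46  (first piece 1, then v[6]=44)
v[8] = 55  (first piece 2, then v[6]=44)
v[9] = 58  (first piece 4, then v[5]=35)
v[10] = 68  (first piece 5, then v[5]=35)
v[11] = 77  (first piece 5, then v[6]=44)
One optimal plan: pieces 6 + 5 (1 cut) → $79 − $2 = $77.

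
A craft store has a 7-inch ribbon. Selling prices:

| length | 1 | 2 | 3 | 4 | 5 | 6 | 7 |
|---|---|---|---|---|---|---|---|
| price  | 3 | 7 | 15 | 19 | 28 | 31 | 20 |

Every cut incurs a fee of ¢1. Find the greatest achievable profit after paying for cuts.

Let r[k] be the best obtainable value from length k. For each k, try every first piece i and keep the best of price[i] + r[k−i] minus the 1 cut fee when i<k.
r[1] = 3
r[2] = max(3+3-1, 7+0) = 7
r[3] = max(3+7-1, 7+3-1, 15+0) = 15
r[4] = max(3+15-1, 7+7-1, 15+3-1, 19+0) = 19
r[5] = max(3+19-1, 7+15-1, 15+7-1, 19+3-1, 28+0) = 28
r[6] = max(3+28-1, 7+19-1, 15+15-1, 19+7-1, 28+3-1, 31+0) = 31
r[7] = max(3+31-1, 7+28-1, 15+19-1, …, 31+3-1, 20+0) = 34
One optimal plan: pieces 5 + 2 (1 cut) → ¢35 − ¢1 = ¢34.

34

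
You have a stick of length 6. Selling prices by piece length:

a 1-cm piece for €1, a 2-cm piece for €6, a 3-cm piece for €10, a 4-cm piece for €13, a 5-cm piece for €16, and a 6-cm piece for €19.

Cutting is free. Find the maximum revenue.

Build best[k] bottom-up: best[k] = max over allowed piece i of (p[i] + best[k−i]).
best[1] = 1
best[2] = max(1+1, 6+0) = 6
best[3] = max(1+6, 6+1, 10+0) = 10
best[4] = max(1+10, 6+6, 10+1, 13+0) = 13
best[5] = max(1+13, 6+10, 10+6, 13+1, 16+0) = 16
best[6] = max(1+16, 6+13, 10+10, 13+6, 16+1, 19+0) = 20
One optimal cutting: 3 + 3 → €10 + €10 = €20.

20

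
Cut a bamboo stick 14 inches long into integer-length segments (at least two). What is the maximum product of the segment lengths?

162

Let P[k] be the best product for length k (with at least one cut). For each first piece i, the rest contributes max(k−i, P[k−i]).
P[2] = 1·max(1,0) = 1·1 = 1
P[3] = 1·max(2,1) = 1·2 = 2
P[4] = 2·max(2,1) = 2·2 = 4
P[5] = 2·max(3,2) = 2·3 = 6
P[6] = 3·max(3,2) = 3·3 = 9
P[7] = 2·max(5,6) = 2·6 = 12
P[8] = 2·max(6,9) = 2·9 = 18
P[9] = 3·max(6,9) = 3·9 = 27
P[10] = 2·max(8,18) = 2·18 = 36
P[11] = 2·max(9,27) = 2·27 = 54
P[12] = 3·max(9,27) = 3·27 = 81
P[13] = 2·max(11,54) = 2·54 = 108
P[14] = 2·max(12,81) = 2·81 = 162
One optimal split: 3 + 3 + 3 + 3 + 2; product 3·3·3·3·2 = 162.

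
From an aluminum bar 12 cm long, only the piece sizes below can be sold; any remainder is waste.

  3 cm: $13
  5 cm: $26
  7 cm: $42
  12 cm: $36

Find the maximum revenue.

Consider every possible first cut. r[k] is the best of p[i]+r[k−i] over all sellable i≤k.
r[1] = 0
r[2] = 0
r[3] = 13
r[4] = 13
r[5] = 26
r[6] = 26
r[7] = 42
r[8] = 42
r[9] = 42
r[10] = 55  (first piece 3, then r[7]=42)
r[11] = 55
r[12] = 68  (first piece 5, then r[7]=42)
One optimal cutting: 7 + 5 → $68.

68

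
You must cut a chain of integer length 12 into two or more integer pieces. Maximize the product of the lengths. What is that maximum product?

Define P[k] = max over 1≤i<k of i · max(k−i, P[k−i]); the inner max lets the remainder stay uncut if that's better.
Small cases: P[2]=1, P[3]=2, P[4]=4, P[5]=6.
P[6] = 3*max(3,2) = 3*3 = 9
P[7] = 2*max(5,6) = 2*6 = 12
P[8] = 2*max(6,9) = 2*9 = 18
P[9] = 3*max(6,9) = 3*9 = 27
P[10] = 2*max(8,18) = 2*18 = 36
P[11] = 2*max(9,27) = 2*27 = 54
P[12] = 3*max(9,27) = 3*27 = 81
One optimal split: 3 + 3 + 3 + 3; product 3*3*3*3 = 81.

81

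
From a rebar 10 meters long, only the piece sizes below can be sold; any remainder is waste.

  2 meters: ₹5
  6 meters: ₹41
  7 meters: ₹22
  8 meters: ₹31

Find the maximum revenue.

51

Build f[k] bottom-up: f[k] = max over allowed piece i of (p[i] + f[k−i]).
f[1] = 0
f[2] = 5
f[3] = 5
f[4] = 10  (first piece 2, then f[2]=5)
f[5] = 10
f[6] = max(5+10, 41+0) = 41
f[7] = max(5+10, 41+0, 22+0) = 41
f[8] = max(5+41, 41+5, 22+0, 31+0) = 46
f[9] = max(5+41, 41+5, 22+5, 31+0) = 46
f[10] = max(5+46, 41+10, 22+5, 31+5) = 51
One optimal cutting: 6 + 2 + 2 → ₹51.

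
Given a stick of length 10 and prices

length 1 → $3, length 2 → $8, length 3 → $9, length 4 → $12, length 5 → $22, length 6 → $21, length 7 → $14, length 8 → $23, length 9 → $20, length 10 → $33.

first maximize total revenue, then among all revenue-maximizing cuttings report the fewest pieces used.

2

Let r[k] be the best obtainable value from length k. For each k, try every first piece i and keep the best of price[i] + r[k−i].
r[1] = 3
r[2] = 8
r[3] = 11  (first piece 1, then r[2]=8)
r[4] = 16  (first piece 2, then r[2]=8)
r[5] = 22
r[6] = 25  (first piece 1, then r[5]=22)
r[7] = 30  (first piece 2, then r[5]=22)
r[8] = 33  (first piece 1, then r[7]=30)
r[9] = 38  (first piece 2, then r[7]=30)
r[10] = 44  (first piece 5, then r[5]=22)
Maximum revenue is $44.
Now minimize piece count subject to staying optimal: for each k, pieces[k] = 1 + min over i with p[i]+r[k−i]=r[k] of pieces[k−i].
pieces[7] = 2
pieces[8] = 3
pieces[9] = 3
pieces[10] = 2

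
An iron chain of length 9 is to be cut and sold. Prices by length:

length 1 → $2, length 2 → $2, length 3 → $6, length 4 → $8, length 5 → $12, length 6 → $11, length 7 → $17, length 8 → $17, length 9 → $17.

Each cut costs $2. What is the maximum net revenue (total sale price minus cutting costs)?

Build v[k] bottom-up: v[k] = max over allowed piece i of (p[i] + v[k−i]) − 2 per cut.
v[1] = 2
v[2] = 2  (first piece 1, then v[1]=2)
v[3] = 6
v[4] = 8
v[5] = 12
v[6] = 12  (first piece 1, then v[5]=12)
v[7] = 17
v[8] = 17  (first piece 1, then v[7]=17)
v[9] = 18  (first piece 4, then v[5]=12)
One optimal plan: pieces 5 + 4 (1 cut) → $20 − $2 = $18.

18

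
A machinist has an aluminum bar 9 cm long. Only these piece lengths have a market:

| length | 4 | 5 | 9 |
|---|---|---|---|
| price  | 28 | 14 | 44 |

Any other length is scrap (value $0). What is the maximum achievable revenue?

Consider every possible first cut. best[k] is the best of p[i]+best[k−i] over all sellable i≤k.
best[1] = 0
best[2] = 0
best[3] = 0
best[4] = 28
best[5] = max(28+0, 14+0) = 28
best[6] = max(28+0, 14+0) = 28
best[7] = max(28+0, 14+0) = 28
best[8] = max(28+28, 14+0) = 56
best[9] = max(28+28, 14+28, 44+0) = 56
One optimal cutting: pieces 4 + 4 with 1 cm of scrap → $56.

56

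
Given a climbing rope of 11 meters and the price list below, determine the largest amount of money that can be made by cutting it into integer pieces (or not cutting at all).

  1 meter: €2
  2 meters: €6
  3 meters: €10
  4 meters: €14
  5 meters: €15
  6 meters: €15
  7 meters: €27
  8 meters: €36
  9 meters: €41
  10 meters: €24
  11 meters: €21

Build r[k] bottom-up: r[k] = max over allowed piece i of (p[i] + r[k−i]).
r[1] = 2
r[2] = max(2+2, 6+0) = 6
r[3] = max(2+6, 6+2, 10+0) = 10
r[4] = max(2+10, 6+6, 10+2, 14+0) = 14
r[5] = max(2+14, 6+10, 10+6, 14+2, 15+0) = 16
r[6] = max(2+16, 6+14, 10+10, 14+6, 15+2, 15+0) = 20
r[7] = max(2+20, 6+16, 10+14, …, 15+2, 27+0) = 27
r[8] = max(2+27, 6+20, 10+16, …, 27+2, 36+0) = 36
r[9] = max(2+36, 6+27, 10+20, …, 36+2, 41+0) = 41
r[10] = max(2+41, 6+36, 10+27, …, 41+2, 24+0) = 43
r[11] = max(2+43, 6+41, 10+36, …, 24+2, 21+0) = 47
One optimal cutting: 9 + 2 → €41 + €6 = €47.

47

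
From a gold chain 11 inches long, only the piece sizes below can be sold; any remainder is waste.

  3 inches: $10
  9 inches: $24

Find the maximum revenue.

30

Let best[k] be the best obtainable value from length k. For each k, try every first piece i and keep the best of price[i] + best[k−i].
best[1] = 0
best[2] = 0
best[3] = 10
best[4] = 10
best[5] = 10
best[6] = 20  (first piece 3, then best[3]=10)
best[7] = 20
best[8] = 20
best[9] = max(10+20, 24+0) = 30
best[10] = max(10+20, 24+0) = 30
best[11] = max(10+20, 24+0) = 30
One optimal cutting: pieces 3 + 3 + 3 with 2 inches of scrap → $30.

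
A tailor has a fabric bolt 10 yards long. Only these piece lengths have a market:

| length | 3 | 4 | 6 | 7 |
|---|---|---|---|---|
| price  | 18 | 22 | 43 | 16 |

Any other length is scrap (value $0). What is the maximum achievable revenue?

65

Consider every possible first cut. best[k] is the best of p[i]+best[k−i] over all sellable i≤k.
best[1] = 0
best[2] = 0
best[3] = 18
best[4] = 22
best[5] = 22
best[6] = 43
best[7] = 43
best[8] = 44  (first piece 4, then best[4]=22)
best[9] = 61  (first piece 3, then best[6]=43)
best[10] = 65  (first piece 4, then best[6]=43)
One optimal cutting: 6 + 4 → $65.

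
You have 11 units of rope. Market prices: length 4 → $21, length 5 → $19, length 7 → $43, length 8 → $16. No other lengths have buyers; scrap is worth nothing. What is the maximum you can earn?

64

Let f[k] be the best obtainable value from length k. For each k, try every first piece i and keep the best of price[i] + f[k−i].
f[1] = 0
f[2] = 0
f[3] = 0
f[4] = 21
f[5] = max(21+0, 19+0) = 21
f[6] = max(21+0, 19+0) = 21
f[7] = max(21+0, 19+0, 43+0) = 43
f[8] = max(21+21, 19+0, 43+0, 16+0) = 43
f[9] = max(21+21, 19+21, 43+0, 16+0) = 43
f[10] = max(21+21, 19+21, 43+0, 16+0) = 43
f[11] = max(21+43, 19+21, 43+21, 16+0) = 64
One optimal cutting: 7 + 4 → $64.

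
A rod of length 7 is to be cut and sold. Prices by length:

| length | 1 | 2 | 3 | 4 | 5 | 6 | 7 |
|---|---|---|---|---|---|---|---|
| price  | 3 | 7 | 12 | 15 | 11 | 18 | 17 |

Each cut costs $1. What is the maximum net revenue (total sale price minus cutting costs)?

26

Build v[k] bottom-up: v[k] = max over allowed piece i of (p[i] + v[k−i]) − 1 per cut.
v[1] = 3
v[2] = max(3+3-1, 7+0) = 7
v[3] = max(3+7-1, 7+3-1, 12+0) = 12
v[4] = max(3+12-1, 7+7-1, 12+3-1, 15+0) = 15
v[5] = max(3+15-1, 7+12-1, 12+7-1, 15+3-1, 11+0) = 18
v[6] = max(3+18-1, 7+15-1, 12+12-1, 15+7-1, 11+3-1, 18+0) = 23
v[7] = max(3+23-1, 7+18-1, 12+15-1, …, 18+3-1, 17+0) = 26
One optimal plan: pieces 4 + 3 (1 cut) → $27 − $1 = $26.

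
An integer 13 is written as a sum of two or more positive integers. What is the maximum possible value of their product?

108

Let f[k] be the best product for length k (with at least one cut). For each first piece i, the rest contributes max(k−i, f[k−i]).
f[2] = 1*max(1,0) = 1*1 = 1
f[3] = 1*max(2,1) = 1*2 = 2
f[4] = 2*max(2,1) = 2*2 = 4
f[5] = 2*max(3,2) = 2*3 = 6
f[6] = 3*max(3,2) = 3*3 = 9
f[7] = 2*max(5,6) = 2*6 = 12
f[8] = 2*max(6,9) = 2*9 = 18
f[9] = 3*max(6,9) = 3*9 = 27
f[10] = 2*max(8,18) = 2*18 = 36
f[11] = 2*max(9,27) = 2*27 = 54
f[12] = 3*max(9,27) = 3*27 = 81
f[13] = 2*max(11,54) = 2*54 = 108
One optimal split: 3 + 3 + 3 + 2 + 2; product 3*3*3*2*2 = 108.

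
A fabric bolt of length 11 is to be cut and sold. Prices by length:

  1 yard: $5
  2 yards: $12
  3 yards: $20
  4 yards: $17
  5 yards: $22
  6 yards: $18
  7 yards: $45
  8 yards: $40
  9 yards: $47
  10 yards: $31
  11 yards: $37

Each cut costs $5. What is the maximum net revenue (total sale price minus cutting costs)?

Build v[k] bottom-up: v[k] = max over allowed piece i of (p[i] + v[k−i]) − 5 per cut.
v[1] = 5
v[2] = max(5+5-5, 12+0) = 12
v[3] = max(5+12-5, 12+5-5, 20+0) = 20
v[4] = max(5+20-5, 12+12-5, 20+5-5, 17+0) = 20
v[5] = max(5+20-5, 12+20-5, 20+12-5, 17+5-5, 22+0) = 27
v[6] = max(5+27-5, 12+20-5, 20+20-5, 17+12-5, 22+5-5, 18+0) = 35
v[7] = max(5+35-5, 12+27-5, 20+20-5, …, 18+5-5, 45+0) = 45
v[8] = max(5+45-5, 12+35-5, 20+27-5, …, 45+5-5, 40+0) = 45
v[9] = max(5+45-5, 12+45-5, 20+35-5, …, 40+5-5, 47+0) = 52
v[10] = max(5+52-5, 12+45-5, 20+45-5, …, 47+5-5, 31+0) = 60
v[11] = max(5+60-5, 12+52-5, 20+45-5, …, 31+5-5, 37+0) = 60
One optimal plan: pieces 7 + 3 + 1 (2 cuts) → $70 − $10 = $60.

60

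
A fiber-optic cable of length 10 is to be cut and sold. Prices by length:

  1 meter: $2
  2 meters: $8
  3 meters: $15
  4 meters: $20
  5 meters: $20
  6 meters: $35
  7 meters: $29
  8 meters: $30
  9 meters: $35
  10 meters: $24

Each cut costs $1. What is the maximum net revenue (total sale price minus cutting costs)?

54

Build v[k] bottom-up: v[k] = max over allowed piece i of (p[i] + v[k−i]) − 1 per cut.
v[1] = 2
v[2] = max(2+2-1, 8+0) = 8
v[3] = max(2+8-1, 8+2-1, 15+0) = 15
v[4] = max(2+15-1, 8+8-1, 15+2-1, 20+0) = 20
v[5] = max(2+20-1, 8+15-1, 15+8-1, 20+2-1, 20+0) = 22
v[6] = max(2+22-1, 8+20-1, 15+15-1, 20+8-1, 20+2-1, 35+0) = 35
v[7] = max(2+35-1, 8+22-1, 15+20-1, …, 35+2-1, 29+0) = 36
v[8] = max(2+36-1, 8+35-1, 15+22-1, …, 29+2-1, 30+0) = 42
v[9] = max(2+42-1, 8+36-1, 15+35-1, …, 30+2-1, 35+0) = 49
v[10] = max(2+49-1, 8+42-1, 15+36-1, …, 35+2-1, 24+0) = 54
One optimal plan: pieces 6 + 4 (1 cut) → $55 − $1 = $54.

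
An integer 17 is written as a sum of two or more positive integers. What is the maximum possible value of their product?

486

Define P[k] = max over 1≤i<k of i · max(k−i, P[k−i]); the inner max lets the remainder stay uncut if that's better.
Small cases: P[2]=1, P[3]=2, P[4]=4, P[5]=6, P[6]=9, P[7]=12, P[8]=18, P[9]=27.
P[10] = 2×max(8,18) = 2×18 = 36
P[11] = 2×max(9,27) = 2×27 = 54
P[12] = 3×max(9,27) = 3×27 = 81
P[13] = 2×max(11,54) = 2×54 = 108
P[14] = 2×max(12,81) = 2×81 = 162
P[15] = 3×max(12,81) = 3×81 = 243
P[16] = 2×max(14,162) = 2×162 = 324
P[17] = 2×max(15,243) = 2×243 = 486
One optimal split: 3 + 3 + 3 + 3 + 3 + 2; product 3×3×3×3×3×2 = 486.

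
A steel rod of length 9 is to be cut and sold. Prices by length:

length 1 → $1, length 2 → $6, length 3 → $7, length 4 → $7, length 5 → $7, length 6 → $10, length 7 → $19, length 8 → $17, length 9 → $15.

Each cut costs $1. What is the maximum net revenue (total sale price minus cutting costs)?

Consider every possible first cut. net[k] is the best of p[i]+net[k−i] over all sellable i≤k, charging 1 whenever i<k.
net[1] = 1
net[2] = 6
net[3] = 7
net[4] = 11  (first piece 2, then net[2]=6)
net[5] = 12  (first piece 2, then net[3]=7)
net[6] = 16  (first piece 2, then net[4]=11)
net[7] = 19
net[8] = 21  (first piece 2, then net[6]=16)
net[9] = 24  (first piece 2, then net[7]=19)
One optimal plan: pieces 7 + 2 (1 cut) → $25 − $1 = $24.

24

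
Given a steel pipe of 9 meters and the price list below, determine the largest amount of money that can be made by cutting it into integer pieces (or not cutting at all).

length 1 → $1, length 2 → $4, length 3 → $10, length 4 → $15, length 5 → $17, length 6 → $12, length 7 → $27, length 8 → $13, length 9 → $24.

32

Let R[k] be the best obtainable value from length k. For each k, try every first piece i and keep the best of price[i] + R[k−i].
R[1] = 1
R[2] = max(1+1, 4+0) = 4
R[3] = max(1+4, 4+1, 10+0) = 10
R[4] = max(1+10, 4+4, 10+1, 15+0) = 15
R[5] = max(1+15, 4+10, 10+4, 15+1, 17+0) = 17
R[6] = max(1+17, 4+15, 10+10, 15+4, 17+1, 12+0) = 20
R[7] = max(1+20, 4+17, 10+15, …, 12+1, 27+0) = 27
R[8] = max(1+27, 4+20, 10+17, …, 27+1, 13+0) = 30
R[9] = max(1+30, 4+27, 10+20, …, 13+1, 24+0) = 32
One optimal cutting: 5 + 4 → $17 + $15 = $32.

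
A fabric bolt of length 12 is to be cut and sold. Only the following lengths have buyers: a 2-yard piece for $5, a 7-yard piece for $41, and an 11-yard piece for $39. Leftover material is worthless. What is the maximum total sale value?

51

Build best[k] bottom-up: best[k] = max over allowed piece i of (p[i] + best[k−i]).
best[1] = 0
best[2] = 5
best[3] = 5
best[4] = 10  (first piece 2, then best[2]=5)
best[5] = 10
best[6] = 15  (first piece 2, then best[4]=10)
best[7] = 41
best[8] = 41
best[9] = 46  (first piece 2, then best[7]=41)
best[10] = 46
best[11] = 51  (first piece 2, then best[9]=46)
best[12] = 51
One optimal cutting: pieces 7 + 2 + 2 with 1 yard of scrap → $51.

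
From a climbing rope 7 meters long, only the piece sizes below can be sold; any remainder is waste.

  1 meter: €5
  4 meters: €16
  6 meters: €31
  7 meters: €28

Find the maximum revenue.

Consider every possible first cut. r[k] is the best of p[i]+r[k−i] over all sellable i≤k.
r[1] = 5
r[2] = 10  (first piece 1, then r[1]=5)
r[3] = 15  (first piece 1, then r[2]=10)
r[4] = max(5+15, 16+0) = 20
r[5] = max(5+20, 16+5) = 25
r[6] = max(5+25, 16+10, 31+0) = 31
r[7] = max(5+31, 16+15, 31+5, 28+0) = 36
One optimal cutting: 6 + 1 → €36.

36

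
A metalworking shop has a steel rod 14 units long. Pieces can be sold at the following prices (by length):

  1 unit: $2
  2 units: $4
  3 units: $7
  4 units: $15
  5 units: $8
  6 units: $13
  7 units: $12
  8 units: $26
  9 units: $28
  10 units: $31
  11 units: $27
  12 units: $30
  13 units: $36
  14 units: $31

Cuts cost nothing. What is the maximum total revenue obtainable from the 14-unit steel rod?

Build R[k] bottom-up: R[k] = max over allowed piece i of (p[i] + R[k−i]).
R[1] = 2
R[2] = 4  (first piece 1, then R[1]=2)
R[3] = 7
R[4] = 15
R[5] = 17  (first piece 1, then R[4]=15)
R[6] = 19  (first piece 1, then R[5]=17)
R[7] = 22  (first piece 3, then R[4]=15)
R[8] = 30  (first piece 4, then R[4]=15)
R[9] = 32  (first piece 1, then R[8]=30)
R[10] = 34  (first piece 1, then R[9]=32)
R[11] = 37  (first piece 3, then R[8]=30)
R[12] = 45  (first piece 4, then R[8]=30)
R[13] = 47  (first piece 1, then R[12]=45)
R[14] = 49  (first piece 1, then R[13]=47)
One optimal cutting: 4 + 4 + 4 + 1 + 1 → $15 + $15 + $15 + $2 + $2 = $49.

49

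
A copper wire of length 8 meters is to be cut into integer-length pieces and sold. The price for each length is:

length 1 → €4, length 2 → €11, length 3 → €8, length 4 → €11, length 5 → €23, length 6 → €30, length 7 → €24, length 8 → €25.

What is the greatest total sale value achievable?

Consider every possible first cut. r[k] is the best of p[i]+r[k−i] over all sellable i≤k.
r[1] = 4
r[2] = 11
r[3] = 15  (first piece 1, then r[2]=11)
r[4] = 22  (first piece 2, then r[2]=11)
r[5] = 26  (first piece 1, then r[4]=22)
r[6] = 33  (first piece 2, then r[4]=22)
r[7] = 37  (first piece 1, then r[6]=33)
r[8] = 44  (first piece 2, then r[6]=33)
One optimal cutting: 2 + 2 + 2 + 2 → €11 + €11 + €11 + €11 = €44.

44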